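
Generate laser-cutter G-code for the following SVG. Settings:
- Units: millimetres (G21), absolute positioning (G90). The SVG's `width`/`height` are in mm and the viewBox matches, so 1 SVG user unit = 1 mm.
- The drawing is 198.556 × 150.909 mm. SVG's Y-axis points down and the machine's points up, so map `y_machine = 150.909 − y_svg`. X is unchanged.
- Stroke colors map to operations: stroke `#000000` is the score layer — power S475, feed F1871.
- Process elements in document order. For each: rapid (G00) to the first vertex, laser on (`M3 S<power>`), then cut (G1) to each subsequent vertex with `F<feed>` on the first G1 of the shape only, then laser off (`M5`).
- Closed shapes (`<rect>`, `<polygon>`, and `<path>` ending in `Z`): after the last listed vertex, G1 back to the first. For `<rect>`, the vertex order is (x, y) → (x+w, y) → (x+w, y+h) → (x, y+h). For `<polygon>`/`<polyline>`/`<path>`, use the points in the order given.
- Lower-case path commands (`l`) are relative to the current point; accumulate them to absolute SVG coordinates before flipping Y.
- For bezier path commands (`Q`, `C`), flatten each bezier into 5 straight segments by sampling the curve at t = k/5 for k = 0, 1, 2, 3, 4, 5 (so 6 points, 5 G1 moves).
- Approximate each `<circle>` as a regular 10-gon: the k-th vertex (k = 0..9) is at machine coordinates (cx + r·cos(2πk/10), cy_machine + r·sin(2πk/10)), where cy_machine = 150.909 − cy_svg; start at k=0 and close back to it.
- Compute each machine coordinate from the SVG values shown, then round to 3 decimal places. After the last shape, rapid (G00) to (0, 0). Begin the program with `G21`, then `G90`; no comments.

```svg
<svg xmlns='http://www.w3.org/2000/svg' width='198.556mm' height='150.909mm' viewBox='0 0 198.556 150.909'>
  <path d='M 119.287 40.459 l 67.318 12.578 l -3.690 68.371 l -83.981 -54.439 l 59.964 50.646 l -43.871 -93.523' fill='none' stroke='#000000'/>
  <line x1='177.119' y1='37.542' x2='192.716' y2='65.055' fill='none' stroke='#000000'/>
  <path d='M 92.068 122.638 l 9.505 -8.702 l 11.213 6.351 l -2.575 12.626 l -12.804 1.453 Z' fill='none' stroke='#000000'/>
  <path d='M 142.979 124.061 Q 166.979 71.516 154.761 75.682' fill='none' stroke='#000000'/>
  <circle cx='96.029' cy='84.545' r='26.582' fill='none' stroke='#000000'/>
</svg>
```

Since the viewBox matches the mm dimensions, user units are millimetres directly. The only transform is the Y-flip y_m = 150.909 − y_svg.

Shape 1 is a open polyline drawn with `<path>`. Its stroke #000000 means score at S475, F1871. After flipping Y the toolpath is (119.287,110.450) → (186.605,97.872) → (182.915,29.501) → (98.934,83.940) → (158.898,33.294) → (115.027,126.817).

Shape 2 is a line segment drawn with `<line>`. Its stroke #000000 means score at S475, F1871. After flipping Y the toolpath is (177.119,113.367) → (192.716,85.854).

Shape 3 is a regular polygon drawn with `<path>`. Its stroke #000000 means score at S475, F1871. After flipping Y the toolpath is (92.068,28.271) → (101.573,36.973) → (112.786,30.622) → (110.211,17.996) → (97.407,16.543) → (92.068,28.271), returning to the start.

Shape 4 is a quadratic bezier drawn with `<path>`. Its stroke #000000 means score at S475, F1871. After flipping Y the toolpath is (142.979,26.848) → (151.130,45.598) → (156.384,59.810) → (158.741,69.486) → (158.199,74.625) → (154.761,75.227).

Shape 5 is a circle drawn with `<circle>`. Its stroke #000000 means score at S475, F1871. After flipping Y the toolpath is (122.611,66.364) → (117.534,81.989) → (104.243,91.645) → (87.815,91.645) → (74.524,81.989) → (69.447,66.364) → (74.524,50.739) → (87.815,41.083) → (104.243,41.083) → (117.534,50.739) → (122.611,66.364), returning to the start.

G21
G90
G00 X119.287 Y110.450
M3 S475
G1 X186.605 Y97.872 F1871
G1 X182.915 Y29.501
G1 X98.934 Y83.940
G1 X158.898 Y33.294
G1 X115.027 Y126.817
M5
G00 X177.119 Y113.367
M3 S475
G1 X192.716 Y85.854 F1871
M5
G00 X92.068 Y28.271
M3 S475
G1 X101.573 Y36.973 F1871
G1 X112.786 Y30.622
G1 X110.211 Y17.996
G1 X97.407 Y16.543
G1 X92.068 Y28.271
M5
G00 X142.979 Y26.848
M3 S475
G1 X151.130 Y45.598 F1871
G1 X156.384 Y59.810
G1 X158.741 Y69.486
G1 X158.199 Y74.625
G1 X154.761 Y75.227
M5
G00 X122.611 Y66.364
M3 S475
G1 X117.534 Y81.989 F1871
G1 X104.243 Y91.645
G1 X87.815 Y91.645
G1 X74.524 Y81.989
G1 X69.447 Y66.364
G1 X74.524 Y50.739
G1 X87.815 Y41.083
G1 X104.243 Y41.083
G1 X117.534 Y50.739
G1 X122.611 Y66.364
M5
G00 X0.000 Y0.000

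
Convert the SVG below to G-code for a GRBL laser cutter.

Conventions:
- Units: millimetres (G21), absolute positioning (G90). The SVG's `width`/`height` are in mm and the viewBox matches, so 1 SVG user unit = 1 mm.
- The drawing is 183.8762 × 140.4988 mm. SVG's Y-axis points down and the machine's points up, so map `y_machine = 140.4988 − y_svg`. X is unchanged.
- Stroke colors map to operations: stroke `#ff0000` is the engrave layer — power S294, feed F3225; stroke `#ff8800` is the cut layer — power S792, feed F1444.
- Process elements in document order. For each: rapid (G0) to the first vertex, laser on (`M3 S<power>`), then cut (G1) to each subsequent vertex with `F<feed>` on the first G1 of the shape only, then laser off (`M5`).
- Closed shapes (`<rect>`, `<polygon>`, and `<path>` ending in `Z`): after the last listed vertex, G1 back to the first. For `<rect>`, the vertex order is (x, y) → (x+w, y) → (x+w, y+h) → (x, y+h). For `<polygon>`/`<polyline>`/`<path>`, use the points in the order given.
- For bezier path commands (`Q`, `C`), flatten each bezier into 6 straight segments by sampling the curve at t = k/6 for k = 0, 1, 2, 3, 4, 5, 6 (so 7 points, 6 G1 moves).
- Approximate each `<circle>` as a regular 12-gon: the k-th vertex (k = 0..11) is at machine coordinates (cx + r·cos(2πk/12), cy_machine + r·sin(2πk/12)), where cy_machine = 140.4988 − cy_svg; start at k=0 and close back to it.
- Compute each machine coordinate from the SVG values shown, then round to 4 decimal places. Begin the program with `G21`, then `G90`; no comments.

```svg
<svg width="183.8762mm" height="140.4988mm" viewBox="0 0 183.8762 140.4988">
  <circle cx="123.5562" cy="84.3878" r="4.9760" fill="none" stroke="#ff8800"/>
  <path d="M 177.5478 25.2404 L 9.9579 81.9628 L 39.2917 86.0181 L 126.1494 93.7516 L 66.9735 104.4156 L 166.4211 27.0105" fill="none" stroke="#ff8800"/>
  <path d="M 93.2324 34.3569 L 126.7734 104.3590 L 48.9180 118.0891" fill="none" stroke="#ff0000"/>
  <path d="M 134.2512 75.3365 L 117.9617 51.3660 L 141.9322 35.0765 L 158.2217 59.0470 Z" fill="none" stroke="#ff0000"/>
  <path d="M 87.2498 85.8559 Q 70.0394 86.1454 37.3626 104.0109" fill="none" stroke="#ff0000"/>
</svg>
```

viewBox `0 0 183.8762 140.4988` with mm width/height → 1 unit = 1 mm. Flip: y_m = 140.4988 − y_svg.

**Shape 1** — `<circle>` circle, stroke `#ff8800` → cut (S792, F1444). Machine vertices: (128.5322,56.1110) → (127.8655,58.5990) → (126.0442,60.4203) → (123.5562,61.0870) → (121.0682,60.4203) → (119.2469,58.5990) → (118.5802,56.1110) → (119.2469,53.6230) → (121.0682,51.8017) → (123.5562,51.1350) → (126.0442,51.8017) → (127.8655,53.6230) → (128.5322,56.1110). Closed: final G1 returns to the first vertex.

**Shape 2** — `<path>` open polyline, stroke `#ff8800` → cut (S792, F1444). Machine vertices: (177.5478,115.2584) → (9.9579,58.5360) → (39.2917,54.4807) → (126.1494,46.7472) → (66.9735,36.0832) → (166.4211,113.4883). Open path.

**Shape 3** — `<path>` open polyline, stroke `#ff0000` → engrave (S294, F3225). Machine vertices: (93.2324,106.1419) → (126.7734,36.1398) → (48.9180,22.4097). Open path.

**Shape 4** — `<path>` regular polygon, stroke `#ff0000` → engrave (S294, F3225). Machine vertices: (134.2512,65.1623) → (117.9617,89.1328) → (141.9322,105.4223) → (158.2217,81.4518) → (134.2512,65.1623). Closed: final G1 returns to the first vertex.

**Shape 5** — `<path>` quadratic bezier, stroke `#ff0000` → engrave (S294, F3225). Control points (SVG): P0=(87.2498,85.8559), P1=(70.0394,86.1454), P2=(37.3626,104.0109); sampled at t=k/6. Machine vertices: (87.2498,54.6429) → (81.0834,54.0582) → (74.0577,52.4970) → (66.1728,49.9594) → (57.4286,46.4453) → (47.8252,41.9548) → (37.3626,36.4879). Open path.

G21
G90
G0 X128.5322 Y56.1110
M3 S792
G1 X127.8655 Y58.5990 F1444
G1 X126.0442 Y60.4203
G1 X123.5562 Y61.0870
G1 X121.0682 Y60.4203
G1 X119.2469 Y58.5990
G1 X118.5802 Y56.1110
G1 X119.2469 Y53.6230
G1 X121.0682 Y51.8017
G1 X123.5562 Y51.1350
G1 X126.0442 Y51.8017
G1 X127.8655 Y53.6230
G1 X128.5322 Y56.1110
M5
G0 X177.5478 Y115.2584
M3 S792
G1 X9.9579 Y58.5360 F1444
G1 X39.2917 Y54.4807
G1 X126.1494 Y46.7472
G1 X66.9735 Y36.0832
G1 X166.4211 Y113.4883
M5
G0 X93.2324 Y106.1419
M3 S294
G1 X126.7734 Y36.1398 F3225
G1 X48.9180 Y22.4097
M5
G0 X134.2512 Y65.1623
M3 S294
G1 X117.9617 Y89.1328 F3225
G1 X141.9322 Y105.4223
G1 X158.2217 Y81.4518
G1 X134.2512 Y65.1623
M5
G0 X87.2498 Y54.6429
M3 S294
G1 X81.0834 Y54.0582 F3225
G1 X74.0577 Y52.4970
G1 X66.1728 Y49.9594
G1 X57.4286 Y46.4453
G1 X47.8252 Y41.9548
G1 X37.3626 Y36.4879
M5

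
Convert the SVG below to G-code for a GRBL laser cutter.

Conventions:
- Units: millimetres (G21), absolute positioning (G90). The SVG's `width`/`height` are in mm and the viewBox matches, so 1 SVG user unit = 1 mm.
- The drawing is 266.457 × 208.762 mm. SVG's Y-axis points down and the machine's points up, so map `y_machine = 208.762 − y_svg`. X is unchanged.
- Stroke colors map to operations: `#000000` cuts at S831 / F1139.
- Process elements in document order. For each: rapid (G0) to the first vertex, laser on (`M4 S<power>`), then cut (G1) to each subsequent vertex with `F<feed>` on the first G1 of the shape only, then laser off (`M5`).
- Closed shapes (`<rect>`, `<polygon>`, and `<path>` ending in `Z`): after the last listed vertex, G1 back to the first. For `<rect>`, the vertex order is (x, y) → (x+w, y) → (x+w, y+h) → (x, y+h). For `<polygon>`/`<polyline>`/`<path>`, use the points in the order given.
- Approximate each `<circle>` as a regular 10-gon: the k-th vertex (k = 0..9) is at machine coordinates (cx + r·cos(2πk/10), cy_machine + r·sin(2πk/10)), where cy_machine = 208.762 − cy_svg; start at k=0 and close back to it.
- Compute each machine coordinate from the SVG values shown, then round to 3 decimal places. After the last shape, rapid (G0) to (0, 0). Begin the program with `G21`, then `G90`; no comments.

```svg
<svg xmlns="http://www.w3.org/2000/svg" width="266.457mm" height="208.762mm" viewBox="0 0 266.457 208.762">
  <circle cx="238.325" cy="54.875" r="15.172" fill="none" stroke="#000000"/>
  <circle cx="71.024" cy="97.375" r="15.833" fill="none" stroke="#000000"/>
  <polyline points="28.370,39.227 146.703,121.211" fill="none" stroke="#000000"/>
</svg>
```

G21
G90
G0 X253.497 Y153.887
M4 S831
G1 X250.599 Y162.805 F1139
G1 X243.013 Y168.316
G1 X233.637 Y168.316
G1 X226.051 Y162.805
G1 X223.153 Y153.887
G1 X226.051 Y144.969
G1 X233.637 Y139.458
G1 X243.013 Y139.458
G1 X250.599 Y144.969
G1 X253.497 Y153.887
M5
G0 X86.857 Y111.387
M4 S831
G1 X83.833 Y120.693 F1139
G1 X75.917 Y126.445
G1 X66.131 Y126.445
G1 X58.215 Y120.693
G1 X55.191 Y111.387
G1 X58.215 Y102.081
G1 X66.131 Y96.329
G1 X75.917 Y96.329
G1 X83.833 Y102.081
G1 X86.857 Y111.387
M5
G0 X28.370 Y169.535
M4 S831
G1 X146.703 Y87.551 F1139
M5
G0 X0.000 Y0.000

Since the viewBox matches the mm dimensions, user units are millimetres directly. The only transform is the Y-flip y_m = 208.762 − y_svg.

Shape 1 is a circle drawn with `<circle>`. Its stroke #000000 means cut at S831, F1139. After flipping Y the toolpath is (253.497,153.887) → (250.599,162.805) → (243.013,168.316) → (233.637,168.316) → (226.051,162.805) → (223.153,153.887) → (226.051,144.969) → (233.637,139.458) → (243.013,139.458) → (250.599,144.969) → (253.497,153.887), returning to the start.

Shape 2 is a circle drawn with `<circle>`. Its stroke #000000 means cut at S831, F1139. After flipping Y the toolpath is (86.857,111.387) → (83.833,120.693) → (75.917,126.445) → (66.131,126.445) → (58.215,120.693) → (55.191,111.387) → (58.215,102.081) → (66.131,96.329) → (75.917,96.329) → (83.833,102.081) → (86.857,111.387), returning to the start.

Shape 3 is a line segment drawn with `<polyline>`. Its stroke #000000 means cut at S831, F1139. After flipping Y the toolpath is (28.370,169.535) → (146.703,87.551).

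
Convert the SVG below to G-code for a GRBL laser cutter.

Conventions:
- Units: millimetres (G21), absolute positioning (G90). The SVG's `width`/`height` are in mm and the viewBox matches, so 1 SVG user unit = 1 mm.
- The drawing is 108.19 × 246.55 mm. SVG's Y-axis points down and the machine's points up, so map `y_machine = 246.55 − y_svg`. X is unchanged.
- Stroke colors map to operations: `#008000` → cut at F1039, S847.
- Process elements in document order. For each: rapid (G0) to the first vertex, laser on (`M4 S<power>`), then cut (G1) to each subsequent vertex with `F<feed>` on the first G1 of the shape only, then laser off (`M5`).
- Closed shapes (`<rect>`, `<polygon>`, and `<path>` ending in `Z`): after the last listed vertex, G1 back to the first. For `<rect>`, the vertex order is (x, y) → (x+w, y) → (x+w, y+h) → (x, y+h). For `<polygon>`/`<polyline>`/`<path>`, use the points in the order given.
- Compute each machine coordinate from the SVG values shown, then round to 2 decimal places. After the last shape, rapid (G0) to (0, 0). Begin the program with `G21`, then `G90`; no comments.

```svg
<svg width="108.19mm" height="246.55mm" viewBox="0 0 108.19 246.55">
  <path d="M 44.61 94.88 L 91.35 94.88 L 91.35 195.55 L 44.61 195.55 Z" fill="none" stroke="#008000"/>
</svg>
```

1 u = 1 mm; y_m = 246.55 − y.

[1] `<path>` rectangle, #008000→cut S847 F1039: (44.61,151.67) → (91.35,151.67) → (91.35,51.00) → (44.61,51.00) → (44.61,151.67) (closed)

G21
G90
G0 X44.61 Y151.67
M4 S847
G1 X91.35 Y151.67 F1039
G1 X91.35 Y51.00
G1 X44.61 Y51.00
G1 X44.61 Y151.67
M5
G0 X0.00 Y0.00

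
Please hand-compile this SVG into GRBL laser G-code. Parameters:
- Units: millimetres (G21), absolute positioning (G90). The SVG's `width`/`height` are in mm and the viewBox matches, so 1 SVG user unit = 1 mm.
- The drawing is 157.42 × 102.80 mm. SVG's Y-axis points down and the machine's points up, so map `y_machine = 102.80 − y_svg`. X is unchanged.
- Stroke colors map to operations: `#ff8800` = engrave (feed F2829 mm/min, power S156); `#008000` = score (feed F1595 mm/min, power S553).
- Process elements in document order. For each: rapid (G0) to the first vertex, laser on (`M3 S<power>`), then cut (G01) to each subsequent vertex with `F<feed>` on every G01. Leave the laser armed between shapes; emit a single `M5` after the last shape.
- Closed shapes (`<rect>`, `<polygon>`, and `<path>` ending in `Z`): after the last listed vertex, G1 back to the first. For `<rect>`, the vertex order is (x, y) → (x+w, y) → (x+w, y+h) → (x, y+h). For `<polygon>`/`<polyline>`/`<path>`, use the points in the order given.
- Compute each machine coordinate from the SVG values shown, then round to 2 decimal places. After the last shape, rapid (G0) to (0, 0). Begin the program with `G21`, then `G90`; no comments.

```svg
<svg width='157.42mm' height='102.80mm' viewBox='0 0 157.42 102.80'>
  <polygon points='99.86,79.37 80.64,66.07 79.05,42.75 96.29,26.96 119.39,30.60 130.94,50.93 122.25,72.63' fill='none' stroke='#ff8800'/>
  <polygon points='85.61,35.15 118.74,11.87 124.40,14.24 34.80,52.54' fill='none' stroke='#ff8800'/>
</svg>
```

1 u = 1 mm; y_m = 102.80 − y.

[1] `<polygon>` regular polygon, #ff8800→engrave S156 F2829: (99.86,23.43) → (80.64,36.73) → (79.05,60.05) → (96.29,75.84) → (119.39,72.20) → (130.94,51.87) → (122.25,30.17) → (99.86,23.43) (closed)

[2] `<polygon>` closed polygon, #ff8800→engrave S156 F2829: (85.61,67.65) → (118.74,90.93) → (124.40,88.56) → (34.80,50.26) → (85.61,67.65) (closed)

G21
G90
G0 X99.86 Y23.43
M3 S156
G01 X80.64 Y36.73 F2829
G01 X79.05 Y60.05 F2829
G01 X96.29 Y75.84 F2829
G01 X119.39 Y72.20 F2829
G01 X130.94 Y51.87 F2829
G01 X122.25 Y30.17 F2829
G01 X99.86 Y23.43 F2829
G0 X85.61 Y67.65
M3 S156
G01 X118.74 Y90.93 F2829
G01 X124.40 Y88.56 F2829
G01 X34.80 Y50.26 F2829
G01 X85.61 Y67.65 F2829
M5
G0 X0.00 Y0.00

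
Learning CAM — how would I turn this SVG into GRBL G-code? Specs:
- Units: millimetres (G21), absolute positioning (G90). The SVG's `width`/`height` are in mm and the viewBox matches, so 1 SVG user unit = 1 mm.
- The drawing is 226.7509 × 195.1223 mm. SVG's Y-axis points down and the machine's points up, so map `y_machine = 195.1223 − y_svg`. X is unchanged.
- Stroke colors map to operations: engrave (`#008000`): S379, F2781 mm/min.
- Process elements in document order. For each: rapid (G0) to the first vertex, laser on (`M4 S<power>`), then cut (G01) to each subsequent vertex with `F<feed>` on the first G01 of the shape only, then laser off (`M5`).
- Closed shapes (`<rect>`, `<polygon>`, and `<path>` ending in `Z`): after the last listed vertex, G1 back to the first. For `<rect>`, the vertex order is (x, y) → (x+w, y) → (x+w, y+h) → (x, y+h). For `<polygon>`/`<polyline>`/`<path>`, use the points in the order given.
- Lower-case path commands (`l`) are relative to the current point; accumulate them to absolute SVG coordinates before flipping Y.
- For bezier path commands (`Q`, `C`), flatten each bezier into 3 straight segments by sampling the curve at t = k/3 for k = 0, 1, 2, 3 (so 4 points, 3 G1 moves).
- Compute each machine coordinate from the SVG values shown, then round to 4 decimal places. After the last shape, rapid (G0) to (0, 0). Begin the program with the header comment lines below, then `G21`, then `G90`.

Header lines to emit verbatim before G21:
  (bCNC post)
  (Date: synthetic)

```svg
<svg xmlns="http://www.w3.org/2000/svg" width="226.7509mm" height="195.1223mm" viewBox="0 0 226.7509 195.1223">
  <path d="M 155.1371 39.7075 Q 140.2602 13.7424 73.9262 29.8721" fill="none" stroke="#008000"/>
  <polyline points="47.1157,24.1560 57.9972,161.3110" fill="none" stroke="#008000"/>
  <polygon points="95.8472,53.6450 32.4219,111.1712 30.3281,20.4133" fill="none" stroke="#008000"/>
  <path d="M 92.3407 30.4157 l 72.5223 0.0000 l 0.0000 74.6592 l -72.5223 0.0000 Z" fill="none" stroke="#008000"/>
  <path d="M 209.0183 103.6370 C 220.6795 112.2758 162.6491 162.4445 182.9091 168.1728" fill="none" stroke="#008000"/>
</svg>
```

1 u = 1 mm; y_m = 195.1223 − y.

[1] `<path>` quadratic bezier, #008000→engrave S379 F2781: (155.1371,155.4148) → (139.5017,168.0477) → (112.4314,171.3261) → (73.9262,165.2502)

[2] `<polyline>` line segment, #008000→engrave S379 F2781: (47.1157,170.9663) → (57.9972,33.8113)

[3] `<polygon>` closed polygon, #008000→engrave S379 F2781: (95.8472,141.4773) → (32.4219,83.9511) → (30.3281,174.7090) → (95.8472,141.4773) (closed)

[4] `<path>` rectangle, #008000→engrave S379 F2781: (92.3407,164.7066) → (164.8630,164.7066) → (164.8630,90.0474) → (92.3407,90.0474) → (92.3407,164.7066) (closed)

[5] `<path>` cubic bezier, #008000→engrave S379 F2781: (209.0183,91.4853) → (202.9298,72.1873) → (183.2651,44.3072) → (182.9091,26.9495)

(bCNC post)
(Date: synthetic)
G21
G90
G0 X155.1371 Y155.4148
M4 S379
G01 X139.5017 Y168.0477 F2781
G01 X112.4314 Y171.3261
G01 X73.9262 Y165.2502
M5
G0 X47.1157 Y170.9663
M4 S379
G01 X57.9972 Y33.8113 F2781
M5
G0 X95.8472 Y141.4773
M4 S379
G01 X32.4219 Y83.9511 F2781
G01 X30.3281 Y174.7090
G01 X95.8472 Y141.4773
M5
G0 X92.3407 Y164.7066
M4 S379
G01 X164.8630 Y164.7066 F2781
G01 X164.8630 Y90.0474
G01 X92.3407 Y90.0474
G01 X92.3407 Y164.7066
M5
G0 X209.0183 Y91.4853
M4 S379
G01 X202.9298 Y72.1873 F2781
G01 X183.2651 Y44.3072
G01 X182.9091 Y26.9495
M5
G0 X0.0000 Y0.0000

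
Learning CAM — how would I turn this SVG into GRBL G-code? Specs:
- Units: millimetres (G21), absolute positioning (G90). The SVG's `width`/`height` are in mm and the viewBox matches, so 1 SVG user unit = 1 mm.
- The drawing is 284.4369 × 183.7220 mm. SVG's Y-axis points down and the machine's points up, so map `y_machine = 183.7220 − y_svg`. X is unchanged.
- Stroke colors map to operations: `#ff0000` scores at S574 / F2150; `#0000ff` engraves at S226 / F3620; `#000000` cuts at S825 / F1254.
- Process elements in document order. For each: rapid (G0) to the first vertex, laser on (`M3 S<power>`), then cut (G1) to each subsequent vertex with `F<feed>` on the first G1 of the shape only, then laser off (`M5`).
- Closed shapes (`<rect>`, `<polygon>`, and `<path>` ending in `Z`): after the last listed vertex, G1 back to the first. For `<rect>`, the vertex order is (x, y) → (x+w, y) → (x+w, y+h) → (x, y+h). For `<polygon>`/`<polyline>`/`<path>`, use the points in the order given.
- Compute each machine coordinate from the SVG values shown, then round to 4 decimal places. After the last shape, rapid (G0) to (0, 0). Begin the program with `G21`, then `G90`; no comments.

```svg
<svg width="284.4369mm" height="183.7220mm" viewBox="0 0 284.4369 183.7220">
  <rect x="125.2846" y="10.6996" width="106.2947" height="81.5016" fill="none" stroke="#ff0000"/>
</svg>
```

Since the viewBox matches the mm dimensions, user units are millimetres directly. The only transform is the Y-flip y_m = 183.7220 − y_svg.

Shape 1 is a rectangle drawn with `<rect>`. Its stroke #ff0000 means score at S574, F2150. After flipping Y the toolpath is (125.2846,173.0224) → (231.5793,173.0224) → (231.5793,91.5208) → (125.2846,91.5208) → (125.2846,173.0224), returning to the start.

G21
G90
G0 X125.2846 Y173.0224
M3 S574
G1 X231.5793 Y173.0224 F2150
G1 X231.5793 Y91.5208
G1 X125.2846 Y91.5208
G1 X125.2846 Y173.0224
M5
G0 X0.0000 Y0.0000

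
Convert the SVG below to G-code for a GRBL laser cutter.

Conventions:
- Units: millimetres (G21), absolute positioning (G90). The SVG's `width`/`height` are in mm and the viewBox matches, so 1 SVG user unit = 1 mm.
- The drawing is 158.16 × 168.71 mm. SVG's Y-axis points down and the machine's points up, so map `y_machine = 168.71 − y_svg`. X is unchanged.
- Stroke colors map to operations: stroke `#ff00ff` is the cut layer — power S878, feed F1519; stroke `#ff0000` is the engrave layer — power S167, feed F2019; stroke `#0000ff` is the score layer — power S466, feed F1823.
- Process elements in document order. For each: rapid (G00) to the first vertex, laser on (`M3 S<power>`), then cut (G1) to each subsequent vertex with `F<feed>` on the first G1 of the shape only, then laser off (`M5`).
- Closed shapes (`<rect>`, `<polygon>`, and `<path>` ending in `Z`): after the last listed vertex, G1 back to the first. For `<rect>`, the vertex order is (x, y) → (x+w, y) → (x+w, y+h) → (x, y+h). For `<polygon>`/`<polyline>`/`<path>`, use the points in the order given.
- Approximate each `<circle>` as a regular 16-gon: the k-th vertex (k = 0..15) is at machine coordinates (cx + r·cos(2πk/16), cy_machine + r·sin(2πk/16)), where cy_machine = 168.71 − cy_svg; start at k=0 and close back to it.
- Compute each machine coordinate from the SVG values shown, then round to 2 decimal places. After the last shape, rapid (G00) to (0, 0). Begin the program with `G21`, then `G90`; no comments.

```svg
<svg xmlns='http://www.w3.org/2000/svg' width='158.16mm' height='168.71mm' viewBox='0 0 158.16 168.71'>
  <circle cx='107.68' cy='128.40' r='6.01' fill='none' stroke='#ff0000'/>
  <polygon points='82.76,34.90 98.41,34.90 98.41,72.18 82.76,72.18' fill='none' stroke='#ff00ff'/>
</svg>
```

1 u = 1 mm; y_m = 168.71 − y.

[1] `<circle>` circle, #ff0000→engrave S167 F2019: (113.69,40.31) → (113.23,42.61) → (111.93,44.56) → (109.98,45.86) → (107.68,46.32) → (105.38,45.86) → (103.43,44.56) → (102.13,42.61) → (101.67,40.31) → (102.13,38.01) → (103.43,36.06) → (105.38,34.76) → (107.68,34.30) → (109.98,34.76) → (111.93,36.06) → (113.23,38.01) → (113.69,40.31) (closed)

[2] `<polygon>` rectangle, #ff00ff→cut S878 F1519: (82.76,133.81) → (98.41,133.81) → (98.41,96.53) → (82.76,96.53) → (82.76,133.81) (closed)

G21
G90
G00 X113.69 Y40.31
M3 S167
G1 X113.23 Y42.61 F2019
G1 X111.93 Y44.56
G1 X109.98 Y45.86
G1 X107.68 Y46.32
G1 X105.38 Y45.86
G1 X103.43 Y44.56
G1 X102.13 Y42.61
G1 X101.67 Y40.31
G1 X102.13 Y38.01
G1 X103.43 Y36.06
G1 X105.38 Y34.76
G1 X107.68 Y34.30
G1 X109.98 Y34.76
G1 X111.93 Y36.06
G1 X113.23 Y38.01
G1 X113.69 Y40.31
M5
G00 X82.76 Y133.81
M3 S878
G1 X98.41 Y133.81 F1519
G1 X98.41 Y96.53
G1 X82.76 Y96.53
G1 X82.76 Y133.81
M5
G00 X0.00 Y0.00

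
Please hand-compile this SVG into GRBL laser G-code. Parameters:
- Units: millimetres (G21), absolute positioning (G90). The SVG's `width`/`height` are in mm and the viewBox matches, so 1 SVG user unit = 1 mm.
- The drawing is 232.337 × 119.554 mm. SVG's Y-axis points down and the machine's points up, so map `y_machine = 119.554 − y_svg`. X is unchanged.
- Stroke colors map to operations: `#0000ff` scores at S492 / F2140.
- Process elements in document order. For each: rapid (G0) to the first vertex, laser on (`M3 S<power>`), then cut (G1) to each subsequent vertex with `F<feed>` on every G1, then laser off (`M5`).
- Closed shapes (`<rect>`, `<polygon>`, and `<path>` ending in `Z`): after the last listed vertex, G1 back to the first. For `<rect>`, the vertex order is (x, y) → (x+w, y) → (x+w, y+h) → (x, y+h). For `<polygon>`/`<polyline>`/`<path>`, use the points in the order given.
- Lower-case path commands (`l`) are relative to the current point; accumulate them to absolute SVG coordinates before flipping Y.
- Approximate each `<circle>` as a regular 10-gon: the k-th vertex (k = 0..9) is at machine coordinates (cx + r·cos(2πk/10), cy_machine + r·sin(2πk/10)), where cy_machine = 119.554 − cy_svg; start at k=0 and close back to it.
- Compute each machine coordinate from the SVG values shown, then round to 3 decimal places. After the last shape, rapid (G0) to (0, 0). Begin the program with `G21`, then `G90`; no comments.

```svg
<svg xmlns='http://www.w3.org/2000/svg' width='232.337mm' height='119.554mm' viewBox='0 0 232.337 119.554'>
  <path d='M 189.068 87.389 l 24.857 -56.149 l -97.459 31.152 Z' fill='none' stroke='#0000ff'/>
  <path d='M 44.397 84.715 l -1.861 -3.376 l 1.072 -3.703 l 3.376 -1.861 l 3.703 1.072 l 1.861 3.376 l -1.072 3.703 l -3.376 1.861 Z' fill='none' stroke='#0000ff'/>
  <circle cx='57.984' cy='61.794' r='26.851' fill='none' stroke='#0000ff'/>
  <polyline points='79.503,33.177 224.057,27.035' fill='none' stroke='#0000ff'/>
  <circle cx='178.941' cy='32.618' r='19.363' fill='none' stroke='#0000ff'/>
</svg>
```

G21
G90
G0 X189.068 Y32.165
M3 S492
G1 X213.925 Y88.314 F2140
G1 X116.466 Y57.162 F2140
G1 X189.068 Y32.165 F2140
M5
G0 X44.397 Y34.839
M3 S492
G1 X42.536 Y38.215 F2140
G1 X43.608 Y41.918 F2140
G1 X46.984 Y43.779 F2140
G1 X50.687 Y42.707 F2140
G1 X52.548 Y39.331 F2140
G1 X51.476 Y35.628 F2140
G1 X48.100 Y33.767 F2140
G1 X44.397 Y34.839 F2140
M5
G0 X84.835 Y57.760
M3 S492
G1 X79.707 Y73.543 F2140
G1 X66.281 Y83.297 F2140
G1 X49.687 Y83.297 F2140
G1 X36.261 Y73.543 F2140
G1 X31.133 Y57.760 F2140
G1 X36.261 Y41.977 F2140
G1 X49.687 Y32.223 F2140
G1 X66.281 Y32.223 F2140
G1 X79.707 Y41.977 F2140
G1 X84.835 Y57.760 F2140
M5
G0 X79.503 Y86.377
M3 S492
G1 X224.057 Y92.519 F2140
M5
G0 X198.304 Y86.936
M3 S492
G1 X194.606 Y98.317 F2140
G1 X184.924 Y105.351 F2140
G1 X172.958 Y105.351 F2140
G1 X163.276 Y98.317 F2140
G1 X159.578 Y86.936 F2140
G1 X163.276 Y75.555 F2140
G1 X172.958 Y68.521 F2140
G1 X184.924 Y68.521 F2140
G1 X194.606 Y75.555 F2140
G1 X198.304 Y86.936 F2140
M5
G0 X0.000 Y0.000

1 u = 1 mm; y_m = 119.554 − y.

[1] `<path>` closed polygon, #0000ff→score S492 F2140: (189.068,32.165) → (213.925,88.314) → (116.466,57.162) → (189.068,32.165) (closed)

[2] `<path>` regular polygon, #0000ff→score S492 F2140: (44.397,34.839) → (42.536,38.215) → (43.608,41.918) → (46.984,43.779) → (50.687,42.707) → (52.548,39.331) → (51.476,35.628) → (48.100,33.767) → (44.397,34.839) (closed)

[3] `<circle>` circle, #0000ff→score S492 F2140: (84.835,57.760) → (79.707,73.543) → (66.281,83.297) → (49.687,83.297) → (36.261,73.543) → (31.133,57.760) → (36.261,41.977) → (49.687,32.223) → (66.281,32.223) → (79.707,41.977) → (84.835,57.760) (closed)

[4] `<polyline>` line segment, #0000ff→score S492 F2140: (79.503,86.377) → (224.057,92.519)

[5] `<circle>` circle, #0000ff→score S492 F2140: (198.304,86.936) → (194.606,98.317) → (184.924,105.351) → (172.958,105.351) → (163.276,98.317) → (159.578,86.936) → (163.276,75.555) → (172.958,68.521) → (184.924,68.521) → (194.606,75.555) → (198.304,86.936) (closed)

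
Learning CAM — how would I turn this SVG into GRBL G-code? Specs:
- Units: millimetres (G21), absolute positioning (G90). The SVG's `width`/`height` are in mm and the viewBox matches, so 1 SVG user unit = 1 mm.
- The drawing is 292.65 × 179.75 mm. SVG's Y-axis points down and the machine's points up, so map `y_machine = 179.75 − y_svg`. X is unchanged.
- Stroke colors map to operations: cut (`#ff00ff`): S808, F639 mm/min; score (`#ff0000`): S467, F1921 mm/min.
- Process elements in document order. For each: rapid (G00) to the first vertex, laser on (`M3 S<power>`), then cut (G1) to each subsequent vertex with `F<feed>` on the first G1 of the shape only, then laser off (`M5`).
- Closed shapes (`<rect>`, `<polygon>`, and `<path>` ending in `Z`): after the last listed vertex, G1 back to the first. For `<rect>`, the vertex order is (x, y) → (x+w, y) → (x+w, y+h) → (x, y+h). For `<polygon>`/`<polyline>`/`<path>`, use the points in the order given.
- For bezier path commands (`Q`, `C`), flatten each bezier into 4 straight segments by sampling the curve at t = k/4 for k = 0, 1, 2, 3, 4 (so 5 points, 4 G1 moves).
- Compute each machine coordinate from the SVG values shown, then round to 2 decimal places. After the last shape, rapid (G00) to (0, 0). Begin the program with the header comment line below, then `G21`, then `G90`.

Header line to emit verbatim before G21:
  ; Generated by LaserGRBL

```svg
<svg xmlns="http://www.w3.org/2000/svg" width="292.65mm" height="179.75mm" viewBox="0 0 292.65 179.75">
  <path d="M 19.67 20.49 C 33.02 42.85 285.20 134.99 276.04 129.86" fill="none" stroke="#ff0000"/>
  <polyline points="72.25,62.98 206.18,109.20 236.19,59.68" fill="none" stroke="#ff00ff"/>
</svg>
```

Since the viewBox matches the mm dimensions, user units are millimetres directly. The only transform is the Y-flip y_m = 179.75 − y_svg.

Shape 1 is a cubic bezier drawn with `<path>`. Its stroke #ff0000 means score at S467, F1921. After flipping Y the toolpath is (19.67,159.26) → (66.65,132.02) → (156.30,94.27) → (241.72,61.67) → (276.04,49.89).

Shape 2 is a open polyline drawn with `<polyline>`. Its stroke #ff00ff means cut at S808, F639. After flipping Y the toolpath is (72.25,116.77) → (206.18,70.55) → (236.19,120.07).

; Generated by LaserGRBL
G21
G90
G00 X19.67 Y159.26
M3 S467
G1 X66.65 Y132.02 F1921
G1 X156.30 Y94.27
G1 X241.72 Y61.67
G1 X276.04 Y49.89
M5
G00 X72.25 Y116.77
M3 S808
G1 X206.18 Y70.55 F639
G1 X236.19 Y120.07
M5
G00 X0.00 Y0.00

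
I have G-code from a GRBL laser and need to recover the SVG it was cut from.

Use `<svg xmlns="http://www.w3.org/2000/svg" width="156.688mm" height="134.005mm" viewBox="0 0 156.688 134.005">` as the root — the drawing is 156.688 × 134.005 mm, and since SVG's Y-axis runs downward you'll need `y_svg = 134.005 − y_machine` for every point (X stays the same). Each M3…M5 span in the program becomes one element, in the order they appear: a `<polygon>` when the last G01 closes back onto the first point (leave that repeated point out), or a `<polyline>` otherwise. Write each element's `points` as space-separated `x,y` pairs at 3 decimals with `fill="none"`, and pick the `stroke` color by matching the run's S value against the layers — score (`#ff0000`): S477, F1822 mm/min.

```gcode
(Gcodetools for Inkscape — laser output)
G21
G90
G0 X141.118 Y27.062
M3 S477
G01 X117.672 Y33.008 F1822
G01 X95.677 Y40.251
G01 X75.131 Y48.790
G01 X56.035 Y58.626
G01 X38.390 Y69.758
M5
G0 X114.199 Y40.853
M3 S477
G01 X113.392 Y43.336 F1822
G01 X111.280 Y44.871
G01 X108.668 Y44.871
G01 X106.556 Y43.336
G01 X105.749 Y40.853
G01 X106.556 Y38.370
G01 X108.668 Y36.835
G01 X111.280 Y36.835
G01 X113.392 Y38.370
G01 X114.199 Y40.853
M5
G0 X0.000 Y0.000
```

<svg xmlns="http://www.w3.org/2000/svg" width="156.688mm" height="134.005mm" viewBox="0 0 156.688 134.005">
  <polyline points="141.118,106.943 117.672,100.997 95.677,93.754 75.131,85.215 56.035,75.379 38.390,64.247" fill="none" stroke="#ff0000"/>
  <polygon points="114.199,93.152 113.392,90.669 111.280,89.134 108.668,89.134 106.556,90.669 105.749,93.152 106.556,95.635 108.668,97.170 111.280,97.170 113.392,95.635" fill="none" stroke="#ff0000"/>
</svg>

Each laser-on run becomes one SVG element. Flip Y back into SVG space with y_svg = 134.005 − y_machine. Every run uses S477, so all elements get stroke `#ff0000` (score).

Run 1: The run is open, so emit a `<polyline>` with points (Y-flipped): 141.118,106.943 117.672,100.997 95.677,93.754 75.131,85.215 56.035,75.379 38.390,64.247.

Run 2: The run returns to its start, so emit a `<polygon>` with points (Y-flipped): 114.199,93.152 113.392,90.669 111.280,89.134 108.668,89.134 106.556,90.669 105.749,93.152 106.556,95.635 108.668,97.170 111.280,97.170 113.392,95.635.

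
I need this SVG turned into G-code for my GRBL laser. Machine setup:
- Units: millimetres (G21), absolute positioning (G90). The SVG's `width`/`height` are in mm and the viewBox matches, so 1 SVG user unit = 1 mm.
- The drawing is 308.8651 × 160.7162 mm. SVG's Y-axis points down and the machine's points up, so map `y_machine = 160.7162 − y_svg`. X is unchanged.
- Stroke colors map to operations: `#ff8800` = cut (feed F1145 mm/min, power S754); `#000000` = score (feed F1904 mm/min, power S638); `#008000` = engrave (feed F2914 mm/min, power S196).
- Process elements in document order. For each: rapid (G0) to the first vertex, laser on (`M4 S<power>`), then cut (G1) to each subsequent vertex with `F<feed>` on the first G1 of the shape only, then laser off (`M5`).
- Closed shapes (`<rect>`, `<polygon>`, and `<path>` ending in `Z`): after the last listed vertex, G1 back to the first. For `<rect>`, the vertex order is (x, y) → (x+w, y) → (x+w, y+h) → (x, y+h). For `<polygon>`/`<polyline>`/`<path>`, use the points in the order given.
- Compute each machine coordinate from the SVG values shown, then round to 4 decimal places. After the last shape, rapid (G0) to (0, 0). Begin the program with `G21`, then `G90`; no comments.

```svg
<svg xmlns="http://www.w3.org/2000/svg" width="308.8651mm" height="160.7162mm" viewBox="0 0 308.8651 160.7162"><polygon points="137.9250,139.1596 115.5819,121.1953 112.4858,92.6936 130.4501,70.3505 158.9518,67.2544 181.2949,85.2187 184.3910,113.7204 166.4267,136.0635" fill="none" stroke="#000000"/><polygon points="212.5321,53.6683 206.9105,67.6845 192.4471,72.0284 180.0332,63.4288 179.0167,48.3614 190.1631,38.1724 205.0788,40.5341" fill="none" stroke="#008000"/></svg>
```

G21
G90
G0 X137.9250 Y21.5566
M4 S638
G1 X115.5819 Y39.5209 F1904
G1 X112.4858 Y68.0226
G1 X130.4501 Y90.3657
G1 X158.9518 Y93.4618
G1 X181.2949 Y75.4975
G1 X184.3910 Y46.9958
G1 X166.4267 Y24.6527
G1 X137.9250 Y21.5566
M5
G0 X212.5321 Y107.0479
M4 S196
G1 X206.9105 Y93.0317 F2914
G1 X192.4471 Y88.6878
G1 X180.0332 Y97.2874
G1 X179.0167 Y112.3548
G1 X190.1631 Y122.5438
G1 X205.0788 Y120.1821
G1 X212.5321 Y107.0479
M5
G0 X0.0000 Y0.0000

1 u = 1 mm; y_m = 160.7162 − y.

[1] `<polygon>` regular polygon, #000000→score S638 F1904: (137.9250,21.5566) → (115.5819,39.5209) → (112.4858,68.0226) → (130.4501,90.3657) → (158.9518,93.4618) → (181.2949,75.4975) → (184.3910,46.9958) → (166.4267,24.6527) → (137.9250,21.5566) (closed)

[2] `<polygon>` regular polygon, #008000→engrave S196 F2914: (212.5321,107.0479) → (206.9105,93.0317) → (192.4471,88.6878) → (180.0332,97.2874) → (179.0167,112.3548) → (190.1631,122.5438) → (205.0788,120.1821) → (212.5321,107.0479) (closed)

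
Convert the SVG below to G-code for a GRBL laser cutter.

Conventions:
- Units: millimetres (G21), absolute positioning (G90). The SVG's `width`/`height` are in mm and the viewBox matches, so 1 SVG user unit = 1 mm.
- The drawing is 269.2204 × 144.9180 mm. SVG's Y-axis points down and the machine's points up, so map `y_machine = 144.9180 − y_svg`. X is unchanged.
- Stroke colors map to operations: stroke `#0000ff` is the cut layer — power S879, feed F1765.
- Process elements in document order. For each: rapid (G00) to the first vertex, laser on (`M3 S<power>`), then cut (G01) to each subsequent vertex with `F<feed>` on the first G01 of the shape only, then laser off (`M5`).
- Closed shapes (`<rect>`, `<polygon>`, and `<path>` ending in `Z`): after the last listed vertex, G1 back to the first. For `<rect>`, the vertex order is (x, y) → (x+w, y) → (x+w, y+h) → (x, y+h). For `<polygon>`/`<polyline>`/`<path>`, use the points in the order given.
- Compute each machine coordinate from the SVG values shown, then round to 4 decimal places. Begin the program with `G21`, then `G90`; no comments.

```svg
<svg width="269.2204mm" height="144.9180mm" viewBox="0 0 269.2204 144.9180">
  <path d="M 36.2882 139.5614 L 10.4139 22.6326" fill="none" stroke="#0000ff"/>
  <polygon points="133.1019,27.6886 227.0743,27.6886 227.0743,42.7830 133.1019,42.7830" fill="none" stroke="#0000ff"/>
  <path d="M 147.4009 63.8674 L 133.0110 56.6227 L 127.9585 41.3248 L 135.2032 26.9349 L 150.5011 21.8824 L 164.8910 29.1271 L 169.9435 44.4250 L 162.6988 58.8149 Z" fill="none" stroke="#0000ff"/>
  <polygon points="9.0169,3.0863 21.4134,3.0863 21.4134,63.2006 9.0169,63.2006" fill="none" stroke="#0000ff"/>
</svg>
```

G21
G90
G00 X36.2882 Y5.3566
M3 S879
G01 X10.4139 Y122.2854 F1765
M5
G00 X133.1019 Y117.2294
M3 S879
G01 X227.0743 Y117.2294 F1765
G01 X227.0743 Y102.1350
G01 X133.1019 Y102.1350
G01 X133.1019 Y117.2294
M5
G00 X147.4009 Y81.0506
M3 S879
G01 X133.0110 Y88.2953 F1765
G01 X127.9585 Y103.5932
G01 X135.2032 Y117.9831
G01 X150.5011 Y123.0356
G01 X164.8910 Y115.7909
G01 X169.9435 Y100.4930
G01 X162.6988 Y86.1031
G01 X147.4009 Y81.0506
M5
G00 X9.0169 Y141.8317
M3 S879
G01 X21.4134 Y141.8317 F1765
G01 X21.4134 Y81.7174
G01 X9.0169 Y81.7174
G01 X9.0169 Y141.8317
M5

viewBox `0 0 269.2204 144.9180` with mm width/height → 1 unit = 1 mm. Flip: y_m = 144.9180 − y_svg.

**Shape 1** — `<path>` line segment, stroke `#0000ff` → cut (S879, F1765). Machine vertices: (36.2882,5.3566) → (10.4139,122.2854). Open path.

**Shape 2** — `<polygon>` rectangle, stroke `#0000ff` → cut (S879, F1765). Machine vertices: (133.1019,117.2294) → (227.0743,117.2294) → (227.0743,102.1350) → (133.1019,102.1350) → (133.1019,117.2294). Closed: final G1 returns to the first vertex.

**Shape 3** — `<path>` regular polygon, stroke `#0000ff` → cut (S879, F1765). Machine vertices: (147.4009,81.0506) → (133.0110,88.2953) → (127.9585,103.5932) → (135.2032,117.9831) → (150.5011,123.0356) → (164.8910,115.7909) → (169.9435,100.4930) → (162.6988,86.1031) → (147.4009,81.0506). Closed: final G1 returns to the first vertex.

**Shape 4** — `<polygon>` rectangle, stroke `#0000ff` → cut (S879, F1765). Machine vertices: (9.0169,141.8317) → (21.4134,141.8317) → (21.4134,81.7174) → (9.0169,81.7174) → (9.0169,141.8317). Closed: final G1 returns to the first vertex.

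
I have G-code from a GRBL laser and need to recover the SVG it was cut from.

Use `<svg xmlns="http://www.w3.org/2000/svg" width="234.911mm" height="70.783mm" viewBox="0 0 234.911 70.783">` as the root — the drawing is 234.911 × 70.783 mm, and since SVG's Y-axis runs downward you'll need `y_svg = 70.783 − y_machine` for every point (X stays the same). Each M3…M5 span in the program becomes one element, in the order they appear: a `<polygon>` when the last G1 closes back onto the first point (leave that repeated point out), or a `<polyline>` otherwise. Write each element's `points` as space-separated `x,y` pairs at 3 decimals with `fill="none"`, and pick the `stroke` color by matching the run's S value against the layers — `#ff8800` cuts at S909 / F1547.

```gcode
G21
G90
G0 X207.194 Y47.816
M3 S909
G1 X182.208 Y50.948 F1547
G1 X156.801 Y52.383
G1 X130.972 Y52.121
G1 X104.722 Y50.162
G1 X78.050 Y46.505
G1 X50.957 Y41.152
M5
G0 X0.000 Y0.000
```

y_svg = 70.783 − y_m. Every run uses S909, so all elements get stroke `#ff8800` (cut).

[1] open run; points: 207.194,22.967 182.208,19.835 156.801,18.400 130.972,18.662 104.722,20.621 78.050,24.278 50.957,29.631

<svg xmlns="http://www.w3.org/2000/svg" width="234.911mm" height="70.783mm" viewBox="0 0 234.911 70.783">
  <polyline points="207.194,22.967 182.208,19.835 156.801,18.400 130.972,18.662 104.722,20.621 78.050,24.278 50.957,29.631" fill="none" stroke="#ff8800"/>
</svg>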